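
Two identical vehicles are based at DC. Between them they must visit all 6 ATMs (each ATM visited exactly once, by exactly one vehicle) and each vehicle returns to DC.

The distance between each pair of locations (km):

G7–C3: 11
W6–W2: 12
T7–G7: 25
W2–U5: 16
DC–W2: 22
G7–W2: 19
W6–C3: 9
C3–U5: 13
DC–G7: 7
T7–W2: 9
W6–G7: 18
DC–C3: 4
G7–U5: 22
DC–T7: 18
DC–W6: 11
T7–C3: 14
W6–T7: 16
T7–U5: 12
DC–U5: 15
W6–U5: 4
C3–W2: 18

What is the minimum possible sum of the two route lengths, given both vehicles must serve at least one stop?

70 km — the smallest possible combined total.

Check every non-empty split of the stops between the two vehicles; for each half take its own optimal tour:
  {W6} + {T7, G7, C3, W2, U5}: 22 + 64 = 86
  {T7} + {W6, G7, C3, W2, U5}: 36 + 59 = 95
  {W6, T7} + {G7, C3, W2, U5}: 45 + 59 = 104
  {G7} + {W6, T7, C3, W2, U5}: 14 + 58 = 72
  {W6, G7} + {T7, C3, W2, U5}: 36 + 58 = 94
  {T7, G7} + {W6, C3, W2, U5}: 50 + 53 = 103
  … (31 splits in total)
  {C3} + {W6, T7, G7, W2, U5}: 8 + 62 = 70  ← best
Best: vehicle 1 DC → C3 → DC = 8; vehicle 2 DC → W6 → U5 → T7 → W2 → G7 → DC = 62; combined 70.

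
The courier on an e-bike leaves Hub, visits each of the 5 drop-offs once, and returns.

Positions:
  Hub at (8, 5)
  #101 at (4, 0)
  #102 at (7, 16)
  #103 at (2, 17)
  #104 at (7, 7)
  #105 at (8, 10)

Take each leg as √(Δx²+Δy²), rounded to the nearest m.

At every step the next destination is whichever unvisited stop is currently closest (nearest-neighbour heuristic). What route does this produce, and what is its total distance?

From Hub: distances to unvisited — #104=2, #105=5, #101=6, #102=11, #103=13. Nearest is #104 (2).
From #104: distances to unvisited — #105=3, #101=8, #102=9, #103=11. Nearest is #105 (3).
From #105: distances to unvisited — #102=6, #103=9, #101=11. Nearest is #102 (6).
From #102: distances to unvisited — #103=5, #101=16. Nearest is #103 (5).
From #103: distances to unvisited — #101=17. Nearest is #101 (17).
Return #101→Hub: 6.
Total = 2 + 3 + 6 + 5 + 17 + 6 = 39.

39 m along Hub → #104 → #105 → #102 → #103 → #101 → Hub.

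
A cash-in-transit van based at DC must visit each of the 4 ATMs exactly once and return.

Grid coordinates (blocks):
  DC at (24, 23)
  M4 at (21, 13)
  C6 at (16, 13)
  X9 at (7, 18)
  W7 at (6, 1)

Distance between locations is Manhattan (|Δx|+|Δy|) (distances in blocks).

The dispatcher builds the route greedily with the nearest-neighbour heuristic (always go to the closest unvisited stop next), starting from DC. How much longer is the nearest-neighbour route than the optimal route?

DC: M4=13, C6=18, X9=22, W7=40 ⇒ M4
M4: C6=5, X9=19, W7=27 ⇒ C6
C6: X9=14, W7=22 ⇒ X9
X9: W7=18 ⇒ W7
NN route DC → M4 → C6 → X9 → W7 → DC costs 90.
Optimal: DC → M4 → C6 → W7 → X9 → DC costs 80 (by enumerating all 12 distinct tours).
Excess = 90 − 80 = 10.

Excess over optimum: 10 blocks.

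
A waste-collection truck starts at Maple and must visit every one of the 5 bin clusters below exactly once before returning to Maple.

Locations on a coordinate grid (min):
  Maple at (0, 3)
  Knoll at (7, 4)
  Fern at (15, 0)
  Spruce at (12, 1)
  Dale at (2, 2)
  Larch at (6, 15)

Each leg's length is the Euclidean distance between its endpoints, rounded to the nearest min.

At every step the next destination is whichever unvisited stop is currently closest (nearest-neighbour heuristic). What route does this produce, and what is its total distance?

At Maple the remaining stops are Dale 2, Knoll 7, Spruce 12, Larch 13, Fern 15; go to Dale.
At Dale the remaining stops are Knoll 5, Spruce 10, Fern 13, Larch 14; go to Knoll.
At Knoll the remaining stops are Spruce 6, Fern 9, Larch 11; go to Spruce.
At Spruce the remaining stops are Fern 3, Larch 15; go to Fern.
At Fern the remaining stops are Larch 17; go to Larch.
Return Larch→Maple: 13.
Total = 2 + 5 + 6 + 3 + 17 + 13 = 46.

Nearest-neighbour total = 46 min; route Maple → Dale → Knoll → Spruce → Fern → Larch → Maple.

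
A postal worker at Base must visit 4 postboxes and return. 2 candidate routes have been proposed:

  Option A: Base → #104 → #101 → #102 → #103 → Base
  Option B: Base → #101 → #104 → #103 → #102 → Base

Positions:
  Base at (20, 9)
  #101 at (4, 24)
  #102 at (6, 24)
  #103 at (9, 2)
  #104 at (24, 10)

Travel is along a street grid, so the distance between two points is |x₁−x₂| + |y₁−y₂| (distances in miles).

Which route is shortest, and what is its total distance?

84 miles — Option A is the shortest.

Option A: 5 + 34 + 2 + 25 + 18 = 84
Option B: 31 + 34 + 23 + 25 + 29 = 142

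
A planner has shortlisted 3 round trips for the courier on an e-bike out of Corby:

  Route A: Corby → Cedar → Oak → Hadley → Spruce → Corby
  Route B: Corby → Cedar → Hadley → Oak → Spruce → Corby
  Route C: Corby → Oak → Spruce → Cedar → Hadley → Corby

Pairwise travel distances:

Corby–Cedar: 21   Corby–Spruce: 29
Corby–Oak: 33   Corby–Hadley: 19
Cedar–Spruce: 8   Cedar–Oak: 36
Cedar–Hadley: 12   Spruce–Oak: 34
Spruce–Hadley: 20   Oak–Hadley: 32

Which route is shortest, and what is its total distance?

Route A: 21 + 36 + 32 + 20 + 29 = 138
Route B: 21 + 12 + 32 + 34 + 29 = 128
Route C: 33 + 34 + 8 + 12 + 19 = 106

Shortest is Route C, total 106.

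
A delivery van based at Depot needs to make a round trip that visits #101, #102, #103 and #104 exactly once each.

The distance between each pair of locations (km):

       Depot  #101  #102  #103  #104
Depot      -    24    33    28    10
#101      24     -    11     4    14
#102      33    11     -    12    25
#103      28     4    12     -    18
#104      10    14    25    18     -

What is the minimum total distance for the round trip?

There are 12 distinct closed tours to check (reversals are equivalent).
Depot → #101 → #102 → #103 → #104 → Depot: 24+11+12+18+10 = 75
Depot → #101 → #102 → #104 → #103 → Depot: 24+11+25+18+28 = 106
Depot → #101 → #103 → #102 → #104 → Depot: 24+4+12+25+10 = 75
Depot → #101 → #103 → #104 → #102 → Depot: 24+4+18+25+33 = 104
Depot → #101 → #104 → #102 → #103 → Depot: 24+14+25+12+28 = 103
Depot → #101 → #104 → #103 → #102 → Depot: 24+14+18+12+33 = 101
Depot → #102 → #101 → #103 → #104 → Depot: 33+11+4+18+10 = 76
Depot → #102 → #101 → #104 → #103 → Depot: 33+11+14+18+28 = 104
Depot → #102 → #103 → #101 → #104 → Depot: 33+12+4+14+10 = 73
Depot → #102 → #104 → #101 → #103 → Depot: 33+25+14+4+28 = 104
Depot → #103 → #101 → #102 → #104 → Depot: 28+4+11+25+10 = 78
Depot → #103 → #102 → #101 → #104 → Depot: 28+12+11+14+10 = 75
The minimum is 73.
One optimal route: Depot → #102 → #103 → #101 → #104 → Depot (or its reverse).

Minimum total distance: 73 km.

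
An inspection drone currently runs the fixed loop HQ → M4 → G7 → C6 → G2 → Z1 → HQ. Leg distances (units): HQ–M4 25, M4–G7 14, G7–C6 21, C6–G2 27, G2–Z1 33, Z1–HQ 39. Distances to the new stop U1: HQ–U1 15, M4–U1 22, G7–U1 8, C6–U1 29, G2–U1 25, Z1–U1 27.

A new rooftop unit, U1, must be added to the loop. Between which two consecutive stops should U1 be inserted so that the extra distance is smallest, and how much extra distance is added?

Insertion cost between consecutive stops i–j is d(i,U1) + d(U1,j) − d(i,j):
  between HQ and M4: 15 + 22 − 25 = 12
  between M4 and G7: 22 + 8 − 14 = 16
  between G7 and C6: 8 + 29 − 21 = 16
  between C6 and G2: 29 + 25 − 27 = 27
  between G2 and Z1: 25 + 27 − 33 = 19
  between Z1 and HQ: 27 + 15 − 39 = 3
Cheapest insertion is between Z1 and HQ, adding 3.
New total = 159 + 3 = 162.

Minimum extra distance: 3, inserting U1 between Z1 and HQ.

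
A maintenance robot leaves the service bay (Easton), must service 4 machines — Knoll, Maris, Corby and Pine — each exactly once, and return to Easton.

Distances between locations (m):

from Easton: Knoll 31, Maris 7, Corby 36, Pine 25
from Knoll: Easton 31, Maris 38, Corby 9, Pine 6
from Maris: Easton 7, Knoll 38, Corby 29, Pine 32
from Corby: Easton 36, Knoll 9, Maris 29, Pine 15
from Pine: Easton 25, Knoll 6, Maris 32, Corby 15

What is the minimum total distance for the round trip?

76 m — the shortest possible round trip.

There are 12 distinct closed tours to check (reversals are equivalent).
Easton-Knoll-Maris-Corby-Pine-Easton: 31+38+29+15+25 = 138
Easton-Knoll-Maris-Pine-Corby-Easton: 31+38+32+15+36 = 152
Easton-Knoll-Corby-Maris-Pine-Easton: 31+9+29+32+25 = 126
Easton-Knoll-Corby-Pine-Maris-Easton: 31+9+15+32+7 = 94
Easton-Knoll-Pine-Maris-Corby-Easton: 31+6+32+29+36 = 134
Easton-Knoll-Pine-Corby-Maris-Easton: 31+6+15+29+7 = 88
Easton-Maris-Knoll-Corby-Pine-Easton: 7+38+9+15+25 = 94
Easton-Maris-Knoll-Pine-Corby-Easton: 7+38+6+15+36 = 102
Easton-Maris-Corby-Knoll-Pine-Easton: 7+29+9+6+25 = 76
Easton-Maris-Pine-Knoll-Corby-Easton: 7+32+6+9+36 = 90
Easton-Corby-Knoll-Maris-Pine-Easton: 36+9+38+32+25 = 140
Easton-Corby-Maris-Knoll-Pine-Easton: 36+29+38+6+25 = 134
The minimum is 76.
One optimal route: Easton → Maris → Corby → Knoll → Pine → Easton (or its reverse).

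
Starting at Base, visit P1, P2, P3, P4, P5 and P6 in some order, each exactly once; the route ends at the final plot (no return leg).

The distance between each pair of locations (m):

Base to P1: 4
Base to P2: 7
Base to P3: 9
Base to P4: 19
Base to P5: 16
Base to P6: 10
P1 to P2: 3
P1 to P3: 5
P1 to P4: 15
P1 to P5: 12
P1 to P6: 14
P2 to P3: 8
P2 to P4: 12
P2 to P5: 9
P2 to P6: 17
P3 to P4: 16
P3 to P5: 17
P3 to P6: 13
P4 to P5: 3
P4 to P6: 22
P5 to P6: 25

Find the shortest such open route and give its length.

Minimum one-way distance = 43 m.

There are 6! = 720 possible orderings.
Base - P1 - P2 - P3 - P4 - P5 - P6: 4+3+8+16+3+25 = 59
Base - P1 - P2 - P3 - P4 - P6 - P5: 4+3+8+16+22+25 = 78
Base - P1 - P2 - P3 - P5 - P4 - P6: 4+3+8+17+3+22 = 57
Base - P1 - P2 - P3 - P5 - P6 - P4: 4+3+8+17+25+22 = 79
Base - P1 - P2 - P3 - P6 - P4 - P5: 4+3+8+13+22+3 = 53
Base - P1 - P2 - P3 - P6 - P5 - P4: 4+3+8+13+25+3 = 56
Base - P1 - P2 - P4 - P3 - P5 - P6: 4+3+12+16+17+25 = 77
Base - P1 - P2 - P4 - P3 - P6 - P5: 4+3+12+16+13+25 = 73
… (712 more)
Base - P6 - P3 - P1 - P2 - P5 - P4: 10+13+5+3+9+3 = 43  ← best
The minimum is 43.
One shortest path: Base → P6 → P3 → P1 → P2 → P5 → P4.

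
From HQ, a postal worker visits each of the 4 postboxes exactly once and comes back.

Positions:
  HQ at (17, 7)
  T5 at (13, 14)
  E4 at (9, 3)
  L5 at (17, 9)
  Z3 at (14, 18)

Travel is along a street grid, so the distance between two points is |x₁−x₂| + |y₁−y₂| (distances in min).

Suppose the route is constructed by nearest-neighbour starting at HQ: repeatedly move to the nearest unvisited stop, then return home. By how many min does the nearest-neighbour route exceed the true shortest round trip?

The nearest-neighbour route is 2 min longer than optimal.

From HQ: L5=2, T5=11, E4=12, Z3=14 → choose L5 (2).
From L5: T5=9, Z3=12, E4=14 → choose T5 (9).
From T5: Z3=5, E4=15 → choose Z3 (5).
From Z3: E4=20 → choose E4 (20).
NN route HQ → L5 → T5 → Z3 → E4 → HQ costs 48.
Optimal: HQ → E4 → T5 → Z3 → L5 → HQ costs 46 (by enumerating all 12 distinct tours).
Excess = 48 − 46 = 2.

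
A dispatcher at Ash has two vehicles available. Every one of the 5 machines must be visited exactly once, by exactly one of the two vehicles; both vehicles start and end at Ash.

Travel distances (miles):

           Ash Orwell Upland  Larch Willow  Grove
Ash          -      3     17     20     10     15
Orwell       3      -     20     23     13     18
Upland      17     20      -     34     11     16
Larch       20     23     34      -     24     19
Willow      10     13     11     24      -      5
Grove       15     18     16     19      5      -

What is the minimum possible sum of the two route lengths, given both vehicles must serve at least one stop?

78 miles — the smallest possible combined total.

There are 2^4 − 1 = 15 ways to divide the 5 stops into two non-empty groups. For each, the best each vehicle can do is its own shortest tour through its group:
  {Orwell} + {Upland, Larch, Willow, Grove}: 6 + 72 = 78
  {Upland} + {Orwell, Larch, Willow, Grove}: 34 + 60 = 94
  {Orwell, Upland} + {Larch, Willow, Grove}: 40 + 54 = 94
  {Larch} + {Orwell, Upland, Willow, Grove}: 40 + 54 = 94
  {Orwell, Larch} + {Upland, Willow, Grove}: 46 + 48 = 94
  {Upland, Larch} + {Orwell, Willow, Grove}: 71 + 36 = 107
  … (15 splits in total)
Best: vehicle 1 Ash → Orwell → Ash = 6; vehicle 2 Ash → Upland → Willow → Grove → Larch → Ash = 72; combined 78.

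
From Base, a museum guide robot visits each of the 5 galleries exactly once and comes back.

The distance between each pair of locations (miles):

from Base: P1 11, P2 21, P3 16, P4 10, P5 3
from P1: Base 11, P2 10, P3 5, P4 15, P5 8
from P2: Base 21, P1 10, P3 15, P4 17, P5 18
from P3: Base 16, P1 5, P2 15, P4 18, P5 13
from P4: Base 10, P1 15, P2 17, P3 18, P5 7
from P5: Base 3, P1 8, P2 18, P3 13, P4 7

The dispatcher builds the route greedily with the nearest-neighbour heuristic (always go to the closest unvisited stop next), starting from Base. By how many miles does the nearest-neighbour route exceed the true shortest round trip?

Excess over optimum: 8 miles.

Base: P5=3, P4=10, P1=11, P3=16, P2=21 ⇒ P5
P5: P4=7, P1=8, P3=13, P2=18 ⇒ P4
P4: P1=15, P2=17, P3=18 ⇒ P1
P1: P3=5, P2=10 ⇒ P3
P3: P2=15 ⇒ P2
NN route Base → P5 → P4 → P1 → P3 → P2 → Base costs 66.
Optimal: Base → P1 → P3 → P2 → P4 → P5 → Base costs 58 (by enumerating all 60 distinct tours).
Excess = 66 − 58 = 8.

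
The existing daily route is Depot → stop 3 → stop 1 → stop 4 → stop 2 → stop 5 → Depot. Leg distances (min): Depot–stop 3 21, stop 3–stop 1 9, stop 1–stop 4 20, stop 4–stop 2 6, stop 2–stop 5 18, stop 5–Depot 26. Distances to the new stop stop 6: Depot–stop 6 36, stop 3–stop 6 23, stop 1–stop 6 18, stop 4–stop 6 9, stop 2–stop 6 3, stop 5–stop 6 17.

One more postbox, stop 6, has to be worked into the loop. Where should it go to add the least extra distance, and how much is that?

+2 min — insert stop 6 between stop 2 and stop 5.

Insertion cost between consecutive stops i–j is d(i,stop 6) + d(stop 6,j) − d(i,j):
  between Depot and stop 3: 36 + 23 − 21 = 38
  between stop 3 and stop 1: 23 + 18 − 9 = 32
  between stop 1 and stop 4: 18 + 9 − 20 = 7
  between stop 4 and stop 2: 9 + 3 − 6 = 6
  between stop 2 and stop 5: 3 + 17 − 18 = 2
  between stop 5 and Depot: 17 + 36 − 26 = 27
Cheapest insertion is between stop 2 and stop 5, adding 2.
New total = 100 + 2 = 102.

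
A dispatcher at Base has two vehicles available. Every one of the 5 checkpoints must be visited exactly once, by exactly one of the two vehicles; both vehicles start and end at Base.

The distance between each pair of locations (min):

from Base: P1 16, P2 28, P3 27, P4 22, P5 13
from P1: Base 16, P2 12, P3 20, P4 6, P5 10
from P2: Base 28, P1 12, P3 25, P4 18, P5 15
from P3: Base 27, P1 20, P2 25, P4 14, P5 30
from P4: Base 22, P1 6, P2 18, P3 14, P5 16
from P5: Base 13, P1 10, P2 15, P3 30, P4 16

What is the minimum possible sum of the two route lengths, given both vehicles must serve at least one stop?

Minimum combined distance: 113 min.

There are 2^4 − 1 = 15 ways to divide the 5 stops into two non-empty groups. For each, the best each vehicle can do is its own shortest tour through its group:
  {P1} + {P2, P3, P4, P5}: 32 + 87 = 119
  {P2} + {P1, P3, P4, P5}: 56 + 70 = 126
  {P1, P2} + {P3, P4, P5}: 56 + 70 = 126
  {P3} + {P1, P2, P4, P5}: 54 + 68 = 122
  {P1, P3} + {P2, P4, P5}: 63 + 68 = 131
  {P2, P3} + {P1, P4, P5}: 80 + 51 = 131
  … (15 splits in total)
  {P1, P2, P3, P4} + {P5}: 87 + 26 = 113  ← best
Best: vehicle 1 Base → P1 → P2 → P4 → P3 → Base = 87; vehicle 2 Base → P5 → Base = 26; combined 113.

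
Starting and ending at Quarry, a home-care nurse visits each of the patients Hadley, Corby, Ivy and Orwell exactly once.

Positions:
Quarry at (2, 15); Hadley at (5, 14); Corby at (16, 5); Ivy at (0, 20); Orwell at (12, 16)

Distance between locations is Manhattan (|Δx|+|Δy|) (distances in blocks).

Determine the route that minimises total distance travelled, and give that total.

Minimum total distance: 62 blocks.

There are 12 distinct closed tours to check (reversals are equivalent).
Quarry→Hadley→Corby→Ivy→Orwell→Quarry: 4+20+31+16+11 = 82
Quarry→Hadley→Corby→Orwell→Ivy→Quarry: 4+20+15+16+7 = 62
Quarry→Hadley→Ivy→Corby→Orwell→Quarry: 4+11+31+15+11 = 72
Quarry→Hadley→Ivy→Orwell→Corby→Quarry: 4+11+16+15+24 = 70
Quarry→Hadley→Orwell→Corby→Ivy→Quarry: 4+9+15+31+7 = 66
Quarry→Hadley→Orwell→Ivy→Corby→Quarry: 4+9+16+31+24 = 84
Quarry→Corby→Hadley→Ivy→Orwell→Quarry: 24+20+11+16+11 = 82
Quarry→Corby→Hadley→Orwell→Ivy→Quarry: 24+20+9+16+7 = 76
Quarry→Corby→Ivy→Hadley→Orwell→Quarry: 24+31+11+9+11 = 86
Quarry→Corby→Orwell→Hadley→Ivy→Quarry: 24+15+9+11+7 = 66
Quarry→Ivy→Hadley→Corby→Orwell→Quarry: 7+11+20+15+11 = 64
Quarry→Ivy→Corby→Hadley→Orwell→Quarry: 7+31+20+9+11 = 78
The minimum is 62.
One optimal route: Quarry → Hadley → Corby → Orwell → Ivy → Quarry (or its reverse).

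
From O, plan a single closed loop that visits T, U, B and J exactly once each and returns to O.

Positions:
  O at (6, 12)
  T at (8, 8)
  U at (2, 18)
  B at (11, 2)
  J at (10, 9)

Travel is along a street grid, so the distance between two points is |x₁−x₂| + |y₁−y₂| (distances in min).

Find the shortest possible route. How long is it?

With 4 stops there are 4!/2 = 12 distinct round trips (a route and its reverse cost the same).
O - T - U - B - J - O: 6+16+25+8+7 = 62
O - T - U - J - B - O: 6+16+17+8+15 = 62
O - T - B - U - J - O: 6+9+25+17+7 = 64
O - T - B - J - U - O: 6+9+8+17+10 = 50
O - T - J - U - B - O: 6+3+17+25+15 = 66
O - T - J - B - U - O: 6+3+8+25+10 = 52
O - U - T - B - J - O: 10+16+9+8+7 = 50
O - U - T - J - B - O: 10+16+3+8+15 = 52
O - U - B - T - J - O: 10+25+9+3+7 = 54
O - U - J - T - B - O: 10+17+3+9+15 = 54
O - B - T - U - J - O: 15+9+16+17+7 = 64
O - B - U - T - J - O: 15+25+16+3+7 = 66
The minimum is 50.
One optimal route: O → T → B → J → U → O (or its reverse).

Minimum total distance: 50 min.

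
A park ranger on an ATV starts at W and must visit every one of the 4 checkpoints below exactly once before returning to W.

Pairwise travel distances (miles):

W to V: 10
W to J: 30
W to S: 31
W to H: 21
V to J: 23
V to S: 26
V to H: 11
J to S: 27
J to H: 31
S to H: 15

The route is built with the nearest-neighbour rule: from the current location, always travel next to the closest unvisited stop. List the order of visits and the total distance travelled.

From W: distances to unvisited — V=10, H=21, J=30, S=31. Nearest is V (10).
From V: distances to unvisited — H=11, J=23, S=26. Nearest is H (11).
From H: distances to unvisited — S=15, J=31. Nearest is S (15).
From S: distances to unvisited — J=27. Nearest is J (27).
Return J→W: 30.
Total = 10 + 11 + 15 + 27 + 30 = 93.

Total distance 93 miles via the nearest-neighbour route W → V → H → S → J → W.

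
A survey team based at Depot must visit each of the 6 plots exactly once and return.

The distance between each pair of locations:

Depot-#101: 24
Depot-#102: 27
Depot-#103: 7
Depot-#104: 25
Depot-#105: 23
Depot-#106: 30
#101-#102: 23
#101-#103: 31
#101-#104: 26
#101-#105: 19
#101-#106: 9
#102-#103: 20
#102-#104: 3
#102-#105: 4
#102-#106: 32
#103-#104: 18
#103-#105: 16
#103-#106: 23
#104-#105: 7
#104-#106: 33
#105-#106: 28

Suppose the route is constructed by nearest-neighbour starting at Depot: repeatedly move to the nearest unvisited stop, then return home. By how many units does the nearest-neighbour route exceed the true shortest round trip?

Excess over optimum: 5.

From Depot: #103=7, #105=23, #101=24, #104=25, #102=27, #106=30 → choose #103 (7).
From #103: #105=16, #104=18, #102=20, #106=23, #101=31 → choose #105 (16).
From #105: #102=4, #104=7, #101=19, #106=28 → choose #102 (4).
From #102: #104=3, #101=23, #106=32 → choose #104 (3).
From #104: #101=26, #106=33 → choose #101 (26).
From #101: #106=9 → choose #106 (9).
NN route Depot → #103 → #105 → #102 → #104 → #101 → #106 → Depot costs 95.
Optimal: Depot → #103 → #104 → #102 → #105 → #101 → #106 → Depot costs 90 (by enumerating all 360 distinct tours).
Excess = 95 − 90 = 5.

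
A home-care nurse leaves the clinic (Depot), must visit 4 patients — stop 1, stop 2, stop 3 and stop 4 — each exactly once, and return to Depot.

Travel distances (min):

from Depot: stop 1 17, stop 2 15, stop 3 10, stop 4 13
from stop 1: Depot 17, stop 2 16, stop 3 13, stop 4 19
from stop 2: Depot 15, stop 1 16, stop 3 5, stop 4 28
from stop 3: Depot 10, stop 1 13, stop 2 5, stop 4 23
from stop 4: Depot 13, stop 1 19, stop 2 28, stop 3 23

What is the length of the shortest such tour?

63 min — the shortest possible round trip.

Depot-stop 1-stop 2-stop 3-stop 4-Depot: 17+16+5+23+13 = 74
Depot-stop 1-stop 2-stop 4-stop 3-Depot: 17+16+28+23+10 = 94
Depot-stop 1-stop 3-stop 2-stop 4-Depot: 17+13+5+28+13 = 76
Depot-stop 1-stop 3-stop 4-stop 2-Depot: 17+13+23+28+15 = 96
Depot-stop 1-stop 4-stop 2-stop 3-Depot: 17+19+28+5+10 = 79
Depot-stop 1-stop 4-stop 3-stop 2-Depot: 17+19+23+5+15 = 79
Depot-stop 2-stop 1-stop 3-stop 4-Depot: 15+16+13+23+13 = 80
Depot-stop 2-stop 1-stop 4-stop 3-Depot: 15+16+19+23+10 = 83
Depot-stop 2-stop 3-stop 1-stop 4-Depot: 15+5+13+19+13 = 65
Depot-stop 2-stop 4-stop 1-stop 3-Depot: 15+28+19+13+10 = 85
Depot-stop 3-stop 1-stop 2-stop 4-Depot: 10+13+16+28+13 = 80
Depot-stop 3-stop 2-stop 1-stop 4-Depot: 10+5+16+19+13 = 63
The minimum is 63.
One optimal route: Depot → stop 3 → stop 2 → stop 1 → stop 4 → Depot (or its reverse).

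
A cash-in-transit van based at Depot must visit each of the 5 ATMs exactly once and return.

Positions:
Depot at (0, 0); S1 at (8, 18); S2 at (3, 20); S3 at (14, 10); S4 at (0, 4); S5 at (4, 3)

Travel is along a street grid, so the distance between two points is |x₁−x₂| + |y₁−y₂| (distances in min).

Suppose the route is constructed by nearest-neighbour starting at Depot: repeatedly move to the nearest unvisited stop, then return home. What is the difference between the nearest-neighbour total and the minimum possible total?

Depot: S4=4, S5=7, S2=23, S3=24, S1=26 ⇒ S4
S4: S5=5, S2=19, S3=20, S1=22 ⇒ S5
S5: S3=17, S2=18, S1=19 ⇒ S3
S3: S1=14, S2=21 ⇒ S1
S1: S2=7 ⇒ S2
NN route Depot → S4 → S5 → S3 → S1 → S2 → Depot costs 70.
Optimal: Depot → S4 → S2 → S1 → S3 → S5 → Depot costs 68 (by enumerating all 60 distinct tours).
Excess = 70 − 68 = 2.

2 min longer than the optimal tour.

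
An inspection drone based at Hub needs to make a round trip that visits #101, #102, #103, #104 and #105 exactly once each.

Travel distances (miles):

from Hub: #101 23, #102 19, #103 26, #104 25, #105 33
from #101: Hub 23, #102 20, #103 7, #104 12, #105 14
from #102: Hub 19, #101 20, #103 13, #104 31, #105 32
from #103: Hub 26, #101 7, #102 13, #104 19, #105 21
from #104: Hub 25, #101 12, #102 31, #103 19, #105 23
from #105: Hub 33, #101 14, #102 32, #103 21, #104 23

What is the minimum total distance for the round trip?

Shortest round trip = 101 miles.

With 5 stops there are 5!/2 = 60 distinct round trips (a route and its reverse cost the same).
Hub → #101 → #102 → #103 → #104 → #105 → Hub: 23+20+13+19+23+33 = 131
Hub → #101 → #102 → #103 → #105 → #104 → Hub: 23+20+13+21+23+25 = 125
Hub → #101 → #102 → #104 → #103 → #105 → Hub: 23+20+31+19+21+33 = 147
Hub → #101 → #102 → #104 → #105 → #103 → Hub: 23+20+31+23+21+26 = 144
Hub → #101 → #102 → #105 → #103 → #104 → Hub: 23+20+32+21+19+25 = 140
Hub → #101 → #102 → #105 → #104 → #103 → Hub: 23+20+32+23+19+26 = 143
Hub → #101 → #103 → #102 → #104 → #105 → Hub: 23+7+13+31+23+33 = 130
Hub → #101 → #103 → #102 → #105 → #104 → Hub: 23+7+13+32+23+25 = 123
Hub → #101 → #103 → #104 → #102 → #105 → Hub: 23+7+19+31+32+33 = 145
Hub → #101 → #103 → #104 → #105 → #102 → Hub: 23+7+19+23+32+19 = 123
Hub → #101 → #103 → #105 → #102 → #104 → Hub: 23+7+21+32+31+25 = 139
Hub → #101 → #103 → #105 → #104 → #102 → Hub: 23+7+21+23+31+19 = 124
Hub → #101 → #104 → #102 → #103 → #105 → Hub: 23+12+31+13+21+33 = 133
Hub → #101 → #104 → #102 → #105 → #103 → Hub: 23+12+31+32+21+26 = 145
… (46 more)
Hub → #102 → #103 → #101 → #105 → #104 → Hub: 19+13+7+14+23+25 = 101  ← best
The minimum is 101.
One optimal route: Hub → #102 → #103 → #101 → #105 → #104 → Hub (or its reverse).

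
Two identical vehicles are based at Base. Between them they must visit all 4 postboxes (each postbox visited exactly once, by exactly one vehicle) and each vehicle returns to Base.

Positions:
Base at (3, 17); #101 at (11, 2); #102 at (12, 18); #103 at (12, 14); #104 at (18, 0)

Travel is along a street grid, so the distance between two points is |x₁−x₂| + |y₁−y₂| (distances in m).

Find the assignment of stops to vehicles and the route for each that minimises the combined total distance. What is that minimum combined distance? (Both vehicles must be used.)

Try each way of splitting the stops between the two vehicles (each non-empty) and, for each split, find the best tour for each vehicle:
  {#101} + {#102, #103, #104}: 46 + 66 = 112
  {#102} + {#101, #103, #104}: 20 + 64 = 84
  {#101, #102} + {#103, #104}: 50 + 64 = 114
  {#103} + {#101, #102, #104}: 24 + 66 = 90
  {#101, #103} + {#102, #104}: 48 + 66 = 114
  {#102, #103} + {#101, #104}: 26 + 64 = 90
  … (7 splits in total)
Best: vehicle 1 Base → #102 → Base = 20; vehicle 2 Base → #101 → #104 → #103 → Base = 64; combined 84.

84 m — the smallest possible combined total.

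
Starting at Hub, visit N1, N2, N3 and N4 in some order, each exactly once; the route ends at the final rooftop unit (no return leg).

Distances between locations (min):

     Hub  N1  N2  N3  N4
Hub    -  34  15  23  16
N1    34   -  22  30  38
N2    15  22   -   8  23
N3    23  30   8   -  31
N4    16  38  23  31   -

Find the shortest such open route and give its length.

77 min — the minimum one-way total.

There are 4! = 24 possible orderings.
Hub → N1 → N2 → N3 → N4: 34+22+8+31 = 95
Hub → N1 → N2 → N4 → N3: 34+22+23+31 = 110
Hub → N1 → N3 → N2 → N4: 34+30+8+23 = 95
Hub → N1 → N3 → N4 → N2: 34+30+31+23 = 118
Hub → N1 → N4 → N2 → N3: 34+38+23+8 = 103
Hub → N1 → N4 → N3 → N2: 34+38+31+8 = 111
Hub → N2 → N1 → N3 → N4: 15+22+30+31 = 98
Hub → N2 → N1 → N4 → N3: 15+22+38+31 = 106
Hub → N2 → N3 → N1 → N4: 15+8+30+38 = 91
Hub → N2 → N3 → N4 → N1: 15+8+31+38 = 92
Hub → N2 → N4 → N1 → N3: 15+23+38+30 = 106
Hub → N2 → N4 → N3 → N1: 15+23+31+30 = 99
Hub → N3 → N1 → N2 → N4: 23+30+22+23 = 98
Hub → N3 → N1 → N4 → N2: 23+30+38+23 = 114
… (10 more)
Hub → N4 → N2 → N3 → N1: 16+23+8+30 = 77  ← best
The minimum is 77.
One shortest path: Hub → N4 → N2 → N3 → N1.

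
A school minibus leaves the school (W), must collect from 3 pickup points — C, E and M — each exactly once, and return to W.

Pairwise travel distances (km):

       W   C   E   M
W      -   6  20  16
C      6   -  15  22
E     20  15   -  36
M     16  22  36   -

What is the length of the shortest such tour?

Minimum total distance: 73 km.

W→C→E→M→W: 6+15+36+16 = 73
W→C→M→E→W: 6+22+36+20 = 84
W→E→C→M→W: 20+15+22+16 = 73
The minimum is 73.
One optimal route: W → C → E → M → W (or its reverse).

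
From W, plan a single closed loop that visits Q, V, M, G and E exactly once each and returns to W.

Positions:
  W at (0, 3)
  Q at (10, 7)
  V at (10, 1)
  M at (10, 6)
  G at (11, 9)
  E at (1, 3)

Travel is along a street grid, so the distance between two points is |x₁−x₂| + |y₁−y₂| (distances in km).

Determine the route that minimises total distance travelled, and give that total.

There are 60 distinct closed tours to check (reversals are equivalent).
W→Q→V→M→G→E→W: 14+6+5+4+16+1 = 46
W→Q→V→M→E→G→W: 14+6+5+12+16+17 = 70
W→Q→V→G→M→E→W: 14+6+9+4+12+1 = 46
W→Q→V→G→E→M→W: 14+6+9+16+12+13 = 70
W→Q→V→E→M→G→W: 14+6+11+12+4+17 = 64
W→Q→V→E→G→M→W: 14+6+11+16+4+13 = 64
W→Q→M→V→G→E→W: 14+1+5+9+16+1 = 46
W→Q→M→V→E→G→W: 14+1+5+11+16+17 = 64
W→Q→M→G→V→E→W: 14+1+4+9+11+1 = 40
W→Q→M→G→E→V→W: 14+1+4+16+11+12 = 58
W→Q→M→E→V→G→W: 14+1+12+11+9+17 = 64
W→Q→M→E→G→V→W: 14+1+12+16+9+12 = 64
W→Q→G→V→M→E→W: 14+3+9+5+12+1 = 44
W→Q→G→V→E→M→W: 14+3+9+11+12+13 = 62
… (46 more)
W→Q→G→M→V→E→W: 14+3+4+5+11+1 = 38  ← best
The minimum is 38.
One optimal route: W → Q → G → M → V → E → W (or its reverse).

Shortest round trip = 38 km.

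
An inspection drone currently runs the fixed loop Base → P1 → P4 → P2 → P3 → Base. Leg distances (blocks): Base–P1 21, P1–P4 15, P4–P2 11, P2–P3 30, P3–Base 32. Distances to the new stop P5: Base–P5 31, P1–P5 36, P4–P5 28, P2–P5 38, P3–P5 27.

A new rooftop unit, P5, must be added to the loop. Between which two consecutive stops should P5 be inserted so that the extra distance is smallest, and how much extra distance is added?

Minimum extra distance: 26 blocks, inserting P5 between P3 and Base.

Insertion cost between consecutive stops i–j is d(i,P5) + d(P5,j) − d(i,j):
  between Base and P1: 31 + 36 − 21 = 46
  between P1 and P4: 36 + 28 − 15 = 49
  between P4 and P2: 28 + 38 − 11 = 55
  between P2 and P3: 38 + 27 − 30 = 35
  between P3 and Base: 27 + 31 − 32 = 26
Cheapest insertion is between P3 and Base, adding 26.
New total = 109 + 26 = 135.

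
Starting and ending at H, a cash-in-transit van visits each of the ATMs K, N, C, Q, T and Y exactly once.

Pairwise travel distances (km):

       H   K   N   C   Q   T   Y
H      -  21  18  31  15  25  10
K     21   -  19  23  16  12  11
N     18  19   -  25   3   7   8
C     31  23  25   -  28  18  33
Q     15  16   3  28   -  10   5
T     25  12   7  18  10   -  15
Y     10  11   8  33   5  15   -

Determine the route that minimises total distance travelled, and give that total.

Minimum total distance: 87 km.

There are 360 distinct closed tours to check (reversals are equivalent).
H→K→N→C→Q→T→Y→H: 21+19+25+28+10+15+10 = 128
H→K→N→C→Q→Y→T→H: 21+19+25+28+5+15+25 = 138
H→K→N→C→T→Q→Y→H: 21+19+25+18+10+5+10 = 108
H→K→N→C→T→Y→Q→H: 21+19+25+18+15+5+15 = 118
H→K→N→C→Y→Q→T→H: 21+19+25+33+5+10+25 = 138
H→K→N→C→Y→T→Q→H: 21+19+25+33+15+10+15 = 138
H→K→N→Q→C→T→Y→H: 21+19+3+28+18+15+10 = 114
H→K→N→Q→C→Y→T→H: 21+19+3+28+33+15+25 = 144
… (352 more)
H→K→C→T→N→Q→Y→H: 21+23+18+7+3+5+10 = 87  ← best
The minimum is 87.
One optimal route: H → K → C → T → N → Q → Y → H (or its reverse).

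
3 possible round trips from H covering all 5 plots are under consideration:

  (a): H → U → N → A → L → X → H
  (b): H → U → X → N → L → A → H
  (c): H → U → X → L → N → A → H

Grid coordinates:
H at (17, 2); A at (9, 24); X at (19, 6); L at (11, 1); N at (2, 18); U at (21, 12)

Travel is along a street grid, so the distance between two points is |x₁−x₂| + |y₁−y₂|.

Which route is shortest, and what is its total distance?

(a): 14 + 25 + 13 + 25 + 13 + 6 = 96
(b): 14 + 8 + 29 + 26 + 25 + 30 = 132
(c): 14 + 8 + 13 + 26 + 13 + 30 = 104

96 — (a) is the shortest.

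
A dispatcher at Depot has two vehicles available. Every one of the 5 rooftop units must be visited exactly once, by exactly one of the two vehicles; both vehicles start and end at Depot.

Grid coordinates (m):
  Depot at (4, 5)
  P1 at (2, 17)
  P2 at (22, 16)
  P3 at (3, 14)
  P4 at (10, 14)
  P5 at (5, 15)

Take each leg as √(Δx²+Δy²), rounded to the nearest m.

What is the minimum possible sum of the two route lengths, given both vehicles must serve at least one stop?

Minimum combined distance: 70 m.

Check every non-empty split of the stops between the two vehicles; for each half take its own optimal tour:
  {P1} + {P2, P3, P4, P5}: 24 + 49 = 73
  {P2} + {P1, P3, P4, P5}: 42 + 32 = 74
  {P1, P2} + {P3, P4, P5}: 53 + 27 = 80
  {P3} + {P1, P2, P4, P5}: 18 + 54 = 72
  {P1, P3} + {P2, P4, P5}: 24 + 48 = 72
  {P2, P3} + {P1, P4, P5}: 49 + 32 = 81
  … (15 splits in total)
  {P2, P4} + {P1, P3, P5}: 44 + 26 = 70  ← best
Best: vehicle 1 Depot → P2 → P4 → Depot = 44; vehicle 2 Depot → P3 → P1 → P5 → Depot = 26; combined 70.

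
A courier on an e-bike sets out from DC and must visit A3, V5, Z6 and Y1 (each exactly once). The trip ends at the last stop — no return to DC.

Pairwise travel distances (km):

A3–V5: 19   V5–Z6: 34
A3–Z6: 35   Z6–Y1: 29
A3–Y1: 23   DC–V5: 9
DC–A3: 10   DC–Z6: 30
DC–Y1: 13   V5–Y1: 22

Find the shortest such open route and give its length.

There are 4! = 24 possible orderings.
DC→A3→V5→Z6→Y1: 10+19+34+29 = 92
DC→A3→V5→Y1→Z6: 10+19+22+29 = 80
DC→A3→Z6→V5→Y1: 10+35+34+22 = 101
DC→A3→Z6→Y1→V5: 10+35+29+22 = 96
DC→A3→Y1→V5→Z6: 10+23+22+34 = 89
DC→A3→Y1→Z6→V5: 10+23+29+34 = 96
DC→V5→A3→Z6→Y1: 9+19+35+29 = 92
DC→V5→A3→Y1→Z6: 9+19+23+29 = 80
DC→V5→Z6→A3→Y1: 9+34+35+23 = 101
DC→V5→Z6→Y1→A3: 9+34+29+23 = 95
DC→V5→Y1→A3→Z6: 9+22+23+35 = 89
DC→V5→Y1→Z6→A3: 9+22+29+35 = 95
DC→Z6→A3→V5→Y1: 30+35+19+22 = 106
DC→Z6→A3→Y1→V5: 30+35+23+22 = 110
… (10 more)
The minimum is 80.
One shortest path: DC → A3 → V5 → Y1 → Z6.

Minimum one-way distance = 80 km.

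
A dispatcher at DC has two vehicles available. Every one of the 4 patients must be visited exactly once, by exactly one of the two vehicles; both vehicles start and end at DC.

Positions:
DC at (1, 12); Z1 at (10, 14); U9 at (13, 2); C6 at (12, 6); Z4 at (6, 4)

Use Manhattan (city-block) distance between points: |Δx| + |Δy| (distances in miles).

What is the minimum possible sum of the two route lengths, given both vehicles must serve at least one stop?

66 miles — the smallest possible combined total.

Try each way of splitting the stops between the two vehicles (each non-empty) and, for each split, find the best tour for each vehicle:
  {Z1} + {U9, C6, Z4}: 22 + 44 = 66
  {U9} + {Z1, C6, Z4}: 44 + 42 = 86
  {Z1, U9} + {C6, Z4}: 48 + 38 = 86
  {C6} + {Z1, U9, Z4}: 34 + 48 = 82
  {Z1, C6} + {U9, Z4}: 38 + 44 = 82
  {U9, C6} + {Z1, Z4}: 44 + 38 = 82
  … (7 splits in total)
Best: vehicle 1 DC → Z1 → DC = 22; vehicle 2 DC → C6 → U9 → Z4 → DC = 44; combined 66.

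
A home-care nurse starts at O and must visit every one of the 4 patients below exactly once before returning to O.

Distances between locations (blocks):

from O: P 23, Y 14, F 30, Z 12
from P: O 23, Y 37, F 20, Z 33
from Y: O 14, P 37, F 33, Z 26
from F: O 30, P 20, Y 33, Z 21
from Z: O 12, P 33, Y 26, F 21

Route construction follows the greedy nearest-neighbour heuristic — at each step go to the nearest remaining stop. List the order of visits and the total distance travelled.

At O the remaining stops are Z 12, Y 14, P 23, F 30; go to Z.
At Z the remaining stops are F 21, Y 26, P 33; go to F.
At F the remaining stops are P 20, Y 33; go to P.
At P the remaining stops are Y 37; go to Y.
Return Y→O: 14.
Total = 12 + 21 + 20 + 37 + 14 = 104.

Total distance 104 blocks via the nearest-neighbour route O → Z → F → P → Y → O.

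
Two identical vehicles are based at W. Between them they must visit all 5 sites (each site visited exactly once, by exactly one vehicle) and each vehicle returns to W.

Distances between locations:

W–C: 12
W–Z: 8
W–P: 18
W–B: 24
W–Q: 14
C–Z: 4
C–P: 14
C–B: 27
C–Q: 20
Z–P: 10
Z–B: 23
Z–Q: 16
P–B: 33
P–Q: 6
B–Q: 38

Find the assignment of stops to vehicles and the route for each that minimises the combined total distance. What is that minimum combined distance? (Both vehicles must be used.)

94 — the smallest possible combined total.

There are 2^4 − 1 = 15 ways to divide the 5 stops into two non-empty groups. For each, the best each vehicle can do is its own shortest tour through its group:
  {C} + {Z, P, B, Q}: 24 + 77 = 101
  {Z} + {C, P, B, Q}: 16 + 85 = 101
  {C, Z} + {P, B, Q}: 24 + 77 = 101
  {P} + {C, Z, B, Q}: 36 + 85 = 121
  {C, P} + {Z, B, Q}: 44 + 77 = 121
  {Z, P} + {C, B, Q}: 36 + 85 = 121
  … (15 splits in total)
  {B} + {C, Z, P, Q}: 48 + 46 = 94  ← best
Best: vehicle 1 W → B → W = 48; vehicle 2 W → C → Z → P → Q → W = 46; combined 94.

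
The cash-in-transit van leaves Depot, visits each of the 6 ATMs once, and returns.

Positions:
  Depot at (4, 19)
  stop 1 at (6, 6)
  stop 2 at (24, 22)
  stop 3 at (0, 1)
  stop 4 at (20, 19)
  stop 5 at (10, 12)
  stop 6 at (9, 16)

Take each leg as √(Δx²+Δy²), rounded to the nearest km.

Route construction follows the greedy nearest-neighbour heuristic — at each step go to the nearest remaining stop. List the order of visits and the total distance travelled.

Total distance 77 km via the nearest-neighbour route Depot → stop 6 → stop 5 → stop 1 → stop 3 → stop 4 → stop 2 → Depot.

Depot → [stop 6:6 / stop 5:9 / stop 1:13 / stop 4:16 / stop 3:18 / stop 2:20] → stop 6 (6)
stop 6 → [stop 5:4 / stop 1:10 / stop 4:11 / stop 2:16 / stop 3:17] → stop 5 (4)
stop 5 → [stop 1:7 / stop 4:12 / stop 3:15 / stop 2:17] → stop 1 (7)
stop 1 → [stop 3:8 / stop 4:19 / stop 2:24] → stop 3 (8)
stop 3 → [stop 4:27 / stop 2:32] → stop 4 (27)
stop 4 → [stop 2:5] → stop 2 (5)
Return stop 2→Depot: 20.
Total = 6 + 4 + 7 + 8 + 27 + 5 + 20 = 77.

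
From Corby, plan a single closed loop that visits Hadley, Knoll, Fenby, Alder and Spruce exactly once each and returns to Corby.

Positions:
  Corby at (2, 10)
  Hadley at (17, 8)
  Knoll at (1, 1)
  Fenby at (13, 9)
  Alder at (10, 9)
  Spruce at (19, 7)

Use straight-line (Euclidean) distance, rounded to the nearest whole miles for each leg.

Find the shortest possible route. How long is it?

Corby → Hadley → Knoll → Fenby → Alder → Spruce → Corby: 15+17+14+3+9+17 = 75
Corby → Hadley → Knoll → Fenby → Spruce → Alder → Corby: 15+17+14+6+9+8 = 69
Corby → Hadley → Knoll → Alder → Fenby → Spruce → Corby: 15+17+12+3+6+17 = 70
Corby → Hadley → Knoll → Alder → Spruce → Fenby → Corby: 15+17+12+9+6+11 = 70
Corby → Hadley → Knoll → Spruce → Fenby → Alder → Corby: 15+17+19+6+3+8 = 68
Corby → Hadley → Knoll → Spruce → Alder → Fenby → Corby: 15+17+19+9+3+11 = 74
Corby → Hadley → Fenby → Knoll → Alder → Spruce → Corby: 15+4+14+12+9+17 = 71
Corby → Hadley → Fenby → Knoll → Spruce → Alder → Corby: 15+4+14+19+9+8 = 69
Corby → Hadley → Fenby → Alder → Knoll → Spruce → Corby: 15+4+3+12+19+17 = 70
Corby → Hadley → Fenby → Alder → Spruce → Knoll → Corby: 15+4+3+9+19+9 = 59
Corby → Hadley → Fenby → Spruce → Knoll → Alder → Corby: 15+4+6+19+12+8 = 64
Corby → Hadley → Fenby → Spruce → Alder → Knoll → Corby: 15+4+6+9+12+9 = 55
Corby → Hadley → Alder → Knoll → Fenby → Spruce → Corby: 15+7+12+14+6+17 = 71
Corby → Hadley → Alder → Knoll → Spruce → Fenby → Corby: 15+7+12+19+6+11 = 70
… (46 more)
Corby → Knoll → Hadley → Spruce → Fenby → Alder → Corby: 9+17+2+6+3+8 = 45  ← best
The minimum is 45.
One optimal route: Corby → Knoll → Hadley → Spruce → Fenby → Alder → Corby (or its reverse).

Shortest round trip = 45 miles.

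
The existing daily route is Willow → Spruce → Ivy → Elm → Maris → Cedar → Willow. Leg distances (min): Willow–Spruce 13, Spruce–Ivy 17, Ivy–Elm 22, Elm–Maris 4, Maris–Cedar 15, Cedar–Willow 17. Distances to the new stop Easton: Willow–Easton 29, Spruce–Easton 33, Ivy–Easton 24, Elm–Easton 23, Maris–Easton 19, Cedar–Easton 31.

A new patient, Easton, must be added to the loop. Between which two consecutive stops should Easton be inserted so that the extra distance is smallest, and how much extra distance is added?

Insertion cost between consecutive stops i–j is d(i,Easton) + d(Easton,j) − d(i,j):
  between Willow and Spruce: 29 + 33 − 13 = 49
  between Spruce and Ivy: 33 + 24 − 17 = 40
  between Ivy and Elm: 24 + 23 − 22 = 25
  between Elm and Maris: 23 + 19 − 4 = 38
  between Maris and Cedar: 19 + 31 − 15 = 35
  between Cedar and Willow: 31 + 29 − 17 = 43
Cheapest insertion is between Ivy and Elm, adding 25.
New total = 88 + 25 = 113.

+25 min — insert Easton between Ivy and Elm.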